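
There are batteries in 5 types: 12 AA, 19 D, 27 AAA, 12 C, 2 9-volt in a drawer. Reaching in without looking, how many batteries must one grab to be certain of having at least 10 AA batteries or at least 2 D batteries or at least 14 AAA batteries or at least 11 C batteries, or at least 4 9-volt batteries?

The worst case stops just short of every target: 9 AA, 1 D, 13 AAA, 10 C, all 2 9-volt — 9 + 1 + 13 + 10 + 2 = 35 batteries.
One more battery must push some type to its target, so 35 + 1 = 36.

36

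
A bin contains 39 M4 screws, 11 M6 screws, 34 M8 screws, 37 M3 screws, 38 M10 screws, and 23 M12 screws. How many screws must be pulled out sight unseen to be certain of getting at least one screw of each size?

172

The hardest size to obtain is M6: we could draw every other screw first — 182 − 11 = 171 screws — without a single M6 one.
The next draw must be M6, so 171 + 1 = 172.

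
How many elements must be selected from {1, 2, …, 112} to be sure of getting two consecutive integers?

Partition {1, …, 112} into 56 pairs: {1,2}, {3,4}, …, {111,112}.
Choosing 56 integers — say the 56 even numbers 2, 4, …, 112 — takes one from each pair and avoids the property.
Choosing 57 forces two into the same pair by pigeonhole, and those are consecutive. So 57.

57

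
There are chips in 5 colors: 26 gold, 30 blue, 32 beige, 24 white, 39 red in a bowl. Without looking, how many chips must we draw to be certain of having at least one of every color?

The hardest color to obtain is white: we could draw every other chip first — 151 − 24 = 127 chips — without a single white one.
The next draw must be white, so 127 + 1 = 128.

128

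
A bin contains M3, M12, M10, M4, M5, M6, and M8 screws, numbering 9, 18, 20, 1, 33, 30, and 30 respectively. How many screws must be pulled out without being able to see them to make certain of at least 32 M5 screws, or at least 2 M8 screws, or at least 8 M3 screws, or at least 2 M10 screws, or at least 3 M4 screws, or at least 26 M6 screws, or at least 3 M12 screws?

Each of the 7 sizes has its own threshold; avoid all of them simultaneously.
The worst case stops just short of every target: 7 M3, 2 M12, 1 M10, all 1 M4, 31 M5, 25 M6, 1 M8 — 7 + 2 + 1 + 1 + 31 + 25 + 1 = 68 screws.
One more screw must push some size to its target, so 68 + 1 = 69.

69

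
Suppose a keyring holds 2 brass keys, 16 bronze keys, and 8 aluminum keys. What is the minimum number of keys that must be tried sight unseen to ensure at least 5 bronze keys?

The worst case draws every non-bronze key first: 2 + 8 = 10.
The next 5 draws are then forced to be bronze, giving 10 + 5 = 15.

15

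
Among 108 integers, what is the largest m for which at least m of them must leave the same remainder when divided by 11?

10

The 108 integers fall into 11 residue classes modulo 11.
If each of the 11 residue classes modulo 11 held at most 9, the total would be at most 11 × 9 = 99 < 108, a contradiction.
So at least one holds ⌈108/11⌉ = 10.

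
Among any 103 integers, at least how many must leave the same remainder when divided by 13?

8

If each of the 13 residue classes modulo 13 held at most 7, the total would be at most 13 × 7 = 91 < 103, a contradiction.
So at least one holds ⌈103/13⌉ = 8.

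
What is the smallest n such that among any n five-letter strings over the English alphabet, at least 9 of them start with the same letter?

There are 26 possible first letters acting as pigeonholes.
With 26 × 8 = 208 five-letter strings over the English alphabet we could place exactly 8 in each, with no class reaching 9.
One more forces some class to hold 9, so 208 + 1 = 209.

209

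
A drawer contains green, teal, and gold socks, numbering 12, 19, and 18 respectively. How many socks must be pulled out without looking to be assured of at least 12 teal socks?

42

The worst case draws every non-teal sock first: 12 + 18 = 30.
The next 12 draws are then forced to be teal, giving 30 + 12 = 42.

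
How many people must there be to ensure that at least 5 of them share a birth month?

There are 12 months of the year acting as pigeonholes.
With 12 × 4 = 48 people we could place exactly 4 in each, with no class reaching 5.
One more forces some class to hold 5, so 48 + 1 = 49.

49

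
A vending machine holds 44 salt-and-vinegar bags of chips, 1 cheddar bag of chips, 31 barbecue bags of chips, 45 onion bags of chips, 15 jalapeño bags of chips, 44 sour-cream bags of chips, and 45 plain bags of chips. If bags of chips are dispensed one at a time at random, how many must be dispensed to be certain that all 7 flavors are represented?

225

The hardest flavor to obtain is cheddar: we could draw every other bag of chips first — 225 − 1 = 224 bags of chips — without a single cheddar one.
The next draw must be cheddar, so 224 + 1 = 225.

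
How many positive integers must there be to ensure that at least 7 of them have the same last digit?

61

There are 10 possible last digits acting as pigeonholes.
With 10 × 6 = 60 positive integers we could place exactly 6 in each, with no class reaching 7.
One more forces some class to hold 7, so 60 + 1 = 61.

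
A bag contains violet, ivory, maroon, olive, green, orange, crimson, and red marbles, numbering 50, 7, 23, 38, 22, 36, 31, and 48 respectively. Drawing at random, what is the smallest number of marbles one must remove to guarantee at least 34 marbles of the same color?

In the worst case we take at most 33 of each color, but all 7 ivory, all 23 maroon, all 22 green, and all 31 crimson (fewer than 33), giving 33 + 7 + 23 + 33 + 22 + 33 + 31 + 33 = 215.
One more marble then forces some color to 34, so 215 + 1 = 216.

216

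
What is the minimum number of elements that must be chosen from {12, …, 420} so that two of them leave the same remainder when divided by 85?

86

Use the pigeonhole principle on residue classes: group the integers by remainder mod 85; there are 85 residue classes, each nonempty in this range.
Choosing one from each class (85 integers) avoids any shared remainder.
One more choice must repeat a class, so two differ by a multiple of 85. Hence 85 + 1 = 86.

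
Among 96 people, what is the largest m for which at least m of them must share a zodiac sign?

There are 12 zodiac signs, which serve as the pigeonholes.
If each of the 12 zodiac signs held at most 7, the total would be at most 12 × 7 = 84 < 96, a contradiction.
So at least one holds ⌈96/12⌉ = 8.

8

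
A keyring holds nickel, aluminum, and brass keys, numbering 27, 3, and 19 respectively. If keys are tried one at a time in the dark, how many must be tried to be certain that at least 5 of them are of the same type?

12

Treat the 3 types as pigeonholes.
In the worst case we take at most 4 of each type, but all 3 aluminum (fewer than 4), giving 4 + 3 + 4 = 11.
One more key then forces some type to 5, so 11 + 1 = 12.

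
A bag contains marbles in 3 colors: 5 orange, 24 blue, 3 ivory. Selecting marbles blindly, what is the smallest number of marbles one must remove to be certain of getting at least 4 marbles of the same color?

Treat the 3 colors as pigeonholes.
The worst case takes 3 marbles of each color without reaching 4 of any: 3 × 3 = 9.
The next marble must bring some color to 4, so 9 + 1 = 10.

10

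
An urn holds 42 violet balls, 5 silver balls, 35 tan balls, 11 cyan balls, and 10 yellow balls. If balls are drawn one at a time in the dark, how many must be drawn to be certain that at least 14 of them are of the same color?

Treat the 5 colors as pigeonholes.
In the worst case we take at most 13 of each color, but all 5 silver, all 11 cyan, and all 10 yellow (fewer than 13), giving 13 + 5 + 13 + 11 + 10 = 52.
One more ball then forces some color to 14, so 52 + 1 = 53.

53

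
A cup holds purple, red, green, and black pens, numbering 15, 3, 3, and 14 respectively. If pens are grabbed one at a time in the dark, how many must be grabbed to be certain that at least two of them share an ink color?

5

The worst case takes 1 pen of each ink color without reaching 2 of any: 4 × 1 = 4.
The next pen must bring some ink color to 2, so 4 + 1 = 5.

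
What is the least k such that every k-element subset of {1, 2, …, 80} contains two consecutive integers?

Partition {1, …, 80} into 40 pairs: {1,2}, {3,4}, …, {79,80}.
Choosing 40 integers — say the 40 even numbers 2, 4, …, 80 — takes one from each pair and avoids the property.
Choosing 41 forces two into the same pair by pigeonhole, and those are consecutive. So 41.

41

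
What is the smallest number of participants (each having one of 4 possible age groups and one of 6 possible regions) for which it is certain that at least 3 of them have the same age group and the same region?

49

There are 4 × 6 = 24 (age group, region) combinations acting as pigeonholes.
With 24 × 2 = 48 participants we could place exactly 2 in each, with no (age group, region) pair reaching 3.
One more forces some (age group, region) pair to hold 3, so 48 + 1 = 49.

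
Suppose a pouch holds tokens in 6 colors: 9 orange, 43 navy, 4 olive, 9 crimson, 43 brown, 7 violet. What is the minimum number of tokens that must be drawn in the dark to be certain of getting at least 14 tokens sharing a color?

In the worst case we take at most 13 of each color, but all 9 orange, all 4 olive, all 9 crimson, and all 7 violet (fewer than 13), giving 9 + 13 + 4 + 9 + 13 + 7 = 55.
One more token then forces some color to 14, so 55 + 1 = 56.

56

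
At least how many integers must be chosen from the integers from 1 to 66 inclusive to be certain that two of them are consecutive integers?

Partition {1, …, 66} into 33 pairs: {1,2}, {3,4}, …, {65,66}.
Choosing 33 integers — say the 33 even numbers 2, 4, …, 66 — takes one from each pair and avoids the property.
Choosing 34 forces two into the same pair by pigeonhole, and those are consecutive. So 34.

34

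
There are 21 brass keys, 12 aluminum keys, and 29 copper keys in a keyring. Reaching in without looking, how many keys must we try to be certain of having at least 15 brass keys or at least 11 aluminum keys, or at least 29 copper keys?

The worst case stops just short of every target: 14 brass, 10 aluminum, 28 copper — 14 + 10 + 28 = 52 keys.
One more key must push some type to its target, so 52 + 1 = 53.

53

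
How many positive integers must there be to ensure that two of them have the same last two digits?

There are 100 possible two-digit endings acting as pigeonholes.
With 100 positive integers we could place one in each, avoiding any repeat.
One more forces some class to hold 2, so 100 + 1 = 101.

101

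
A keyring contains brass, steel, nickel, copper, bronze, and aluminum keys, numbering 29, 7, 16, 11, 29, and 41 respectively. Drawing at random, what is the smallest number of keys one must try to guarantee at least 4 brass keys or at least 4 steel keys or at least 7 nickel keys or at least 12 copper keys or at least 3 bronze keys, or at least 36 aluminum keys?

61

The worst case stops just short of every target: 3 brass, 3 steel, 6 nickel, 11 copper, 2 bronze, 35 aluminum — 3 + 3 + 6 + 11 + 2 + 35 = 60 keys.
One more key must push some type to its target, so 60 + 1 = 61.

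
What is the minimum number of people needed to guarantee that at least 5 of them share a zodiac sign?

There are 12 zodiac signs acting as pigeonholes.
With 12 × 4 = 48 people we could place exactly 4 in each, with no class reaching 5.
One more forces some class to hold 5, so 48 + 1 = 49.

49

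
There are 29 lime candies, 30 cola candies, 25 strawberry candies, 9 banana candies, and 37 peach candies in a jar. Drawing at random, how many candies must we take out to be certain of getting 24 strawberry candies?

The worst case draws every non-strawberry candy first: 29 + 30 + 9 + 37 = 105.
The next 24 draws are then forced to be strawberry, giving 105 + 24 = 129.

129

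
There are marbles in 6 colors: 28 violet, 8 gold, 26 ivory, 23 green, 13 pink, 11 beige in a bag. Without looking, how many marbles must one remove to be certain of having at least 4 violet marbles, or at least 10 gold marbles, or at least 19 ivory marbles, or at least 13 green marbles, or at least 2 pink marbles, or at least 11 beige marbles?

53

Each of the 6 colors has its own threshold; avoid all of them simultaneously.
The worst case stops just short of every target: 3 violet, all 8 gold, 18 ivory, 12 green, 1 pink, 10 beige — 3 + 8 + 18 + 12 + 1 + 10 = 52 marbles.
One more marble must push some color to its target, so 52 + 1 = 53.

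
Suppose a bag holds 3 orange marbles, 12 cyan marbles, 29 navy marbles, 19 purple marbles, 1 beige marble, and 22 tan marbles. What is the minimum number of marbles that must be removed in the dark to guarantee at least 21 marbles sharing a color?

76

In the worst case we take at most 20 of each color, but all 3 orange, all 12 cyan, all 19 purple, and all 1 beige (fewer than 20), giving 3 + 12 + 20 + 19 + 1 + 20 = 75.
One more marble then forces some color to 21, so 75 + 1 = 76.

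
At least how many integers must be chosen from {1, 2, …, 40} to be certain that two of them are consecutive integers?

21

Partition {1, …, 40} into 20 pairs: {1,2}, {3,4}, …, {39,40}.
Choosing 20 integers — say the 20 even numbers 2, 4, …, 40 — takes one from each pair and avoids the property.
Choosing 21 forces two into the same pair by pigeonhole, and those are consecutive. So 21.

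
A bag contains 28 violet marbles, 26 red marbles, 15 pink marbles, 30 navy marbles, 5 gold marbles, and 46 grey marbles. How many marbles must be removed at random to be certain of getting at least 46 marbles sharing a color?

In the worst case we take at most 45 of each color, but all 28 violet, all 26 red, all 15 pink, all 30 navy, and all 5 gold (fewer than 45), giving 28 + 26 + 15 + 30 + 5 + 45 = 149.
One more marble then forces some color to 46, so 149 + 1 = 150.

150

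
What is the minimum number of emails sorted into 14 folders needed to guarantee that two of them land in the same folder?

15

There are 14 folders acting as pigeonholes.
With 14 emails we could place one in each, avoiding any repeat.
One more forces some class to hold 2, so 14 + 1 = 15.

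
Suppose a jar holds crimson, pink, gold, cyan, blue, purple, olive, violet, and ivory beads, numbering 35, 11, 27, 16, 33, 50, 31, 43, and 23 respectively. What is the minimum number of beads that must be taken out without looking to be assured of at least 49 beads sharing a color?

In the worst case we take at most 48 of each color, but all 35 crimson, all 11 pink, all 27 gold, all 16 cyan, all 33 blue, all 31 olive, all 43 violet, and all 23 ivory (fewer than 48), giving 35 + 11 + 27 + 16 + 33 + 48 + 31 + 43 + 23 = 267.
One more bead then forces some color to 49, so 267 + 1 = 268.

268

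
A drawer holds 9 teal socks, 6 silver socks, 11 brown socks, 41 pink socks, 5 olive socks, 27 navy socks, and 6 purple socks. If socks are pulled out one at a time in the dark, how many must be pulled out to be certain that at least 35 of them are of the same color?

Treat the 7 colors as pigeonholes.
In the worst case we take at most 34 of each color, but all 9 teal, all 6 silver, all 11 brown, all 5 olive, all 27 navy, and all 6 purple (fewer than 34), giving 9 + 6 + 11 + 34 + 5 + 27 + 6 = 98.
One more sock then forces some color to 35, so 98 + 1 = 99.

99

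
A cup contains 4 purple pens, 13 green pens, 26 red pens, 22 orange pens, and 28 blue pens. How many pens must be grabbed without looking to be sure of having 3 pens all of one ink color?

11

The worst case takes 2 pens of each ink color without reaching 3 of any: 5 × 2 = 10.
The next pen must bring some ink color to 3, so 10 + 1 = 11.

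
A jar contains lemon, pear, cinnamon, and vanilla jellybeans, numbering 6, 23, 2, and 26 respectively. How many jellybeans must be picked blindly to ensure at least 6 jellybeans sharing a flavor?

In the worst case we take at most 5 of each flavor, but all 2 cinnamon (fewer than 5), giving 5 + 5 + 2 + 5 = 17.
One more jellybean then forces some flavor to 6, so 17 + 1 = 18.

18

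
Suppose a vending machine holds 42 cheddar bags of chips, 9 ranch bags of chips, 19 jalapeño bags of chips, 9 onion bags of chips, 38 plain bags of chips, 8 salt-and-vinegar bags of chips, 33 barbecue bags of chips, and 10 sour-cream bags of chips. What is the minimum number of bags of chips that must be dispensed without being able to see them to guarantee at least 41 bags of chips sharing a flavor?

In the worst case we take at most 40 of each flavor, but all 9 ranch, all 19 jalapeño, all 9 onion, all 38 plain, all 8 salt-and-vinegar, all 33 barbecue, and all 10 sour-cream (fewer than 40), giving 40 + 9 + 19 + 9 + 38 + 8 + 33 + 10 = 166.
One more bag of chips then forces some flavor to 41, so 166 + 1 = 167.

167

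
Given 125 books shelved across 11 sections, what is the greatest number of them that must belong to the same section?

The 125 books fall into 11 sections.
If each of the 11 sections held at most 11, the total would be at most 11 × 11 = 121 < 125, a contradiction.
So at least one holds ⌈125/11⌉ = 12.

12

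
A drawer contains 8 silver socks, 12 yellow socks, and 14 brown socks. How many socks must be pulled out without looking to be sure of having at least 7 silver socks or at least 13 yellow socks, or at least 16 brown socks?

33

The worst case stops just short of every target: 6 silver, 12 yellow, all 14 brown — 6 + 12 + 14 = 32 socks.
One more sock must push some color to its target, so 32 + 1 = 33.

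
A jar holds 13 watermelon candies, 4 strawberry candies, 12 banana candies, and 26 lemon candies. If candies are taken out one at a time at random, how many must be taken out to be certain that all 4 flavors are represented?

The hardest flavor to obtain is strawberry: we could draw every other candy first — 55 − 4 = 51 candies — without a single strawberry one.
The next draw must be strawberry, so 51 + 1 = 52.

52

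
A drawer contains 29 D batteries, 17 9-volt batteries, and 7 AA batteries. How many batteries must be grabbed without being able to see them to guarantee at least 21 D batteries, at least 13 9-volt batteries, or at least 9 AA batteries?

The worst case stops just short of every target: 20 D, 12 9-volt, all 7 AA — 20 + 12 + 7 = 39 batteries.
One more battery must push some type to its target, so 39 + 1 = 40.

40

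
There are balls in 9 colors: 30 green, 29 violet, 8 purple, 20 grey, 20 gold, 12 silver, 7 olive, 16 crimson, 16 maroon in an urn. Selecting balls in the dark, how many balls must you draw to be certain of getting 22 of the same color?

142

In the worst case we take at most 21 of each color, but all 8 purple, all 20 grey, all 20 gold, all 12 silver, all 7 olive, all 16 crimson, and all 16 maroon (fewer than 21), giving 21 + 21 + 8 + 20 + 20 + 12 + 7 + 16 + 16 = 141.
One more ball then forces some color to 22, so 141 + 1 = 142.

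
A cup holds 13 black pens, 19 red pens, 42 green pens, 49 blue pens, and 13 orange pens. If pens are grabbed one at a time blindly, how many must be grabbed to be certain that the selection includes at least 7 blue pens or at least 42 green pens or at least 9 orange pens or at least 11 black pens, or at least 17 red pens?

82

Each of the 5 ink colors has its own threshold; avoid all of them simultaneously.
The worst case stops just short of every target: 10 black, 16 red, 41 green, 6 blue, 8 orange — 10 + 16 + 41 + 6 + 8 = 81 pens.
One more pen must push some ink color to its target, so 81 + 1 = 82.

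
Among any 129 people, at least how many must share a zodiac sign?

11

The 129 people fall into 12 zodiac signs.
If each of the 12 zodiac signs held at most 10, the total would be at most 12 × 10 = 120 < 129, a contradiction.
So at least one holds ⌈129/12⌉ = 11.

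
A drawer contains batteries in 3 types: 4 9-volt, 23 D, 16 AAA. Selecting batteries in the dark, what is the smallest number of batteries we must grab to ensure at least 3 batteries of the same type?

Treat the 3 types as pigeonholes.
The worst case takes 2 batteries of each type without reaching 3 of any: 3 × 2 = 6.
The next battery must bring some type to 3, so 6 + 1 = 7.

7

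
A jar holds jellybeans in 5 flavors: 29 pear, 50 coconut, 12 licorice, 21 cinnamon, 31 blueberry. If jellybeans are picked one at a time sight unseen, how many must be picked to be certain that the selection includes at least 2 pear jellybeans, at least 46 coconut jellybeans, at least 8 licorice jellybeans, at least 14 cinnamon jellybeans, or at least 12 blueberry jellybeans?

78

The worst case stops just short of every target: 1 pear, 45 coconut, 7 licorice, 13 cinnamon, 11 blueberry — 1 + 45 + 7 + 13 + 11 = 77 jellybeans.
One more jellybean must push some flavor to its target, so 77 + 1 = 78.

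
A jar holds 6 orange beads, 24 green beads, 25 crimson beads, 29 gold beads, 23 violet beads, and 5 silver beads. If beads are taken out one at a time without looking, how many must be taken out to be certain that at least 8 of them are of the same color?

In the worst case we take at most 7 of each color, but all 6 orange and all 5 silver (fewer than 7), giving 6 + 7 + 7 + 7 + 7 + 5 = 39.
One more bead then forces some color to 8, so 39 + 1 = 40.

40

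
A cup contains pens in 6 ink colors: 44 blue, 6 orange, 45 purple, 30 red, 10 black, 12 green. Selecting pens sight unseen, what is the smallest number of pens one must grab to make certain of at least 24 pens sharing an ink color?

In the worst case we take at most 23 of each ink color, but all 6 orange, all 10 black, and all 12 green (fewer than 23), giving 23 + 6 + 23 + 23 + 10 + 12 = 97.
One more pen then forces some ink color to 24, so 97 + 1 = 98.

98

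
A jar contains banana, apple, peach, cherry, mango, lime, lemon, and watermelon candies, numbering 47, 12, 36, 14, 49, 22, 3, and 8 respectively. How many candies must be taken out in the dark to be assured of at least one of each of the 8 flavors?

189

The hardest flavor to obtain is lemon: we could draw every other candy first — 191 − 3 = 188 candies — without a single lemon one.
The next draw must be lemon, so 188 + 1 = 189.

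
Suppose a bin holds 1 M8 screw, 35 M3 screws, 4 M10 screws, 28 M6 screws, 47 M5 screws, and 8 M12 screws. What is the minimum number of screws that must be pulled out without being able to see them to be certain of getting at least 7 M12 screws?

122

The worst case draws every non-M12 screw first: 1 + 35 + 4 + 28 + 47 = 115.
The next 7 draws are then forced to be M12, giving 115 + 7 = 122.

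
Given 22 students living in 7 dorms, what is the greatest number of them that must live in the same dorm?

The 22 students fall into 7 dorms.
If each of the 7 dorms held at most 3, the total would be at most 7 × 3 = 21 < 22, a contradiction.
So at least one holds ⌈22/7⌉ = 4.

4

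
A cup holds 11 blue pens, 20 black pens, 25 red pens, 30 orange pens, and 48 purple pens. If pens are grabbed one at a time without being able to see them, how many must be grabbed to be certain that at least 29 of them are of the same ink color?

In the worst case we take at most 28 of each ink color, but all 11 blue, all 20 black, and all 25 red (fewer than 28), giving 11 + 20 + 25 + 28 + 28 = 112.
One more pen then forces some ink color to 29, so 112 + 1 = 113.

113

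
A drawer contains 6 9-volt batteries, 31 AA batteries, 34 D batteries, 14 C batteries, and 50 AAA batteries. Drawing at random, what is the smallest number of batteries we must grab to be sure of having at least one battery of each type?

The hardest type to obtain is 9-volt: we could draw every other battery first — 135 − 6 = 129 batteries — without a single 9-volt one.
The next draw must be 9-volt, so 129 + 1 = 130.

130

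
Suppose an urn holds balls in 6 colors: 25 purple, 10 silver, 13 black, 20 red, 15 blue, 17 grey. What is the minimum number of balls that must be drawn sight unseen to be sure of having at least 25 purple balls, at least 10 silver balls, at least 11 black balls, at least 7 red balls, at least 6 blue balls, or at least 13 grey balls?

67

The worst case stops just short of every target: 24 purple, 9 silver, 10 black, 6 red, 5 blue, 12 grey — 24 + 9 + 10 + 6 + 5 + 12 = 66 balls.
One more ball must push some color to its target, so 66 + 1 = 67.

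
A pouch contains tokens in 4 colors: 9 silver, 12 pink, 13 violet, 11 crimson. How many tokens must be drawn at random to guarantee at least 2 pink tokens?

The worst case draws every non-pink token first: 9 + 13 + 11 = 33.
The next 2 draws are then forced to be pink, giving 33 + 2 = 35.

35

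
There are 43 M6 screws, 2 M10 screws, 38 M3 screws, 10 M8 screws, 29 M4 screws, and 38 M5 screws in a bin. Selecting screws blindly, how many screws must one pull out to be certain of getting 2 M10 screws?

160

To avoid M10 screws as long as possible, exhaust the other 5 sizes first.
The worst case draws every non-M10 screw first: 43 + 38 + 10 + 29 + 38 = 158.
The next 2 draws are then forced to be M10, giving 158 + 2 = 160.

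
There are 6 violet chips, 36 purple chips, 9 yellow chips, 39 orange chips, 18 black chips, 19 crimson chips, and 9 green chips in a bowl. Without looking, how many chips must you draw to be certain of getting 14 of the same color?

Treat the 7 colors as pigeonholes.
In the worst case we take at most 13 of each color, but all 6 violet, all 9 yellow, and all 9 green (fewer than 13), giving 6 + 13 + 9 + 13 + 13 + 13 + 9 = 76.
One more chip then forces some color to 14, so 76 + 1 = 77.

77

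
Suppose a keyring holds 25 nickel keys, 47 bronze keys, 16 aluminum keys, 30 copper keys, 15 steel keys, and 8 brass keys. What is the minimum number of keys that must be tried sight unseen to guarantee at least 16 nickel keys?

To avoid nickel keys as long as possible, exhaust the other 5 types first.
The worst case draws every non-nickel key first: 47 + 16 + 30 + 15 + 8 = 116.
The next 16 draws are then forced to be nickel, giving 116 + 16 = 132.

132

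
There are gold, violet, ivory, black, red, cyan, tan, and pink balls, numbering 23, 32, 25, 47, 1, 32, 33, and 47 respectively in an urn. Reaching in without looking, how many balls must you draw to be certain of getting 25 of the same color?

Treat the 8 colors as pigeonholes.
In the worst case we take at most 24 of each color, but all 23 gold and all 1 red (fewer than 24), giving 23 + 24 + 24 + 24 + 1 + 24 + 24 + 24 = 168.
One more ball then forces some color to 25, so 168 + 1 = 169.

169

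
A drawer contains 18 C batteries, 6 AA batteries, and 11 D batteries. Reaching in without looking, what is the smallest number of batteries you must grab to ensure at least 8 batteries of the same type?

In the worst case we take at most 7 of each type, but all 6 AA (fewer than 7), giving 7 + 6 + 7 = 20.
One more battery then forces some type to 8, so 20 + 1 = 21.

21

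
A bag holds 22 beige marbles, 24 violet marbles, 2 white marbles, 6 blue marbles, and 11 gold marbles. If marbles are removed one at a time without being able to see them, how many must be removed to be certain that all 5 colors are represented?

The hardest color to obtain is white: we could draw every other marble first — 65 − 2 = 63 marbles — without a single white one.
The next draw must be white, so 63 + 1 = 64.

64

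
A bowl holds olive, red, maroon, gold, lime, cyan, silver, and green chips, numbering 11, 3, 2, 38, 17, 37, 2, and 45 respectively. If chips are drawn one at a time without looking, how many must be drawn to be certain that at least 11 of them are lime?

149

The worst case draws every non-lime chip first: 11 + 3 + 2 + 38 + 37 + 2 + 45 = 138.
The next 11 draws are then forced to be lime, giving 138 + 11 = 149.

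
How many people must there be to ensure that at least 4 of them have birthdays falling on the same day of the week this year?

There are 7 days of the week acting as pigeonholes.
With 7 × 3 = 21 people we could place exactly 3 in each, with no class reaching 4.
One more forces some class to hold 4, so 21 + 1 = 22.

22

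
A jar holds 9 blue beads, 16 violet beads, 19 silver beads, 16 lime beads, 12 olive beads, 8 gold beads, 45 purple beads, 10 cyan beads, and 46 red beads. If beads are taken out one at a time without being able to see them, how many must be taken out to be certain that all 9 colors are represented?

174

The hardest color to obtain is gold: we could draw every other bead first — 181 − 8 = 173 beads — without a single gold one.
The next draw must be gold, so 173 + 1 = 174.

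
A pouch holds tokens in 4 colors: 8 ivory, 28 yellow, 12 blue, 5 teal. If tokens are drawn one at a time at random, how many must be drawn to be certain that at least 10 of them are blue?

51

The worst case draws every non-blue token first: 8 + 28 + 5 = 41.
The next 10 draws are then forced to be blue, giving 41 + 10 = 51.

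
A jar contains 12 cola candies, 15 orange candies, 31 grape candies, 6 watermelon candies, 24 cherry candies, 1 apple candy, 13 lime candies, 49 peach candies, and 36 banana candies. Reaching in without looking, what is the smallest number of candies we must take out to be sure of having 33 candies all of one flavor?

167

Treat the 9 flavors as pigeonholes.
In the worst case we take at most 32 of each flavor, but all 12 cola, all 15 orange, all 31 grape, all 6 watermelon, all 24 cherry, all 1 apple, and all 13 lime (fewer than 32), giving 12 + 15 + 31 + 6 + 24 + 1 + 13 + 32 + 32 = 166.
One more candy then forces some flavor to 33, so 166 + 1 = 167.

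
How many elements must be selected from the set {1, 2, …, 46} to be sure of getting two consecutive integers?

Partition {1, …, 46} into 23 pairs: {1,2}, {3,4}, …, {45,46}.
Choosing 23 integers — say the 23 even numbers 2, 4, …, 46 — takes one from each pair and avoids the property.
Choosing 24 forces two into the same pair by pigeonhole, and those are consecutive. So 24.

24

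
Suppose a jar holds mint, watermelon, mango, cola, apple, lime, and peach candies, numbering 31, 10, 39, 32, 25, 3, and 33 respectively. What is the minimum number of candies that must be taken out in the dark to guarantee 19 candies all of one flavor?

104

In the worst case we take at most 18 of each flavor, but all 10 watermelon and all 3 lime (fewer than 18), giving 18 + 10 + 18 + 18 + 18 + 3 + 18 = 103.
One more candy then forces some flavor to 19, so 103 + 1 = 104.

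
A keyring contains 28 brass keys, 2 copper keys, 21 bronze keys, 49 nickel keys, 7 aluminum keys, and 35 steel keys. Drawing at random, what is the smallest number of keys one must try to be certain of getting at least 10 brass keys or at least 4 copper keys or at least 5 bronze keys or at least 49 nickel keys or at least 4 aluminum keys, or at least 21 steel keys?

The worst case stops just short of every target: 9 brass, all 2 copper, 4 bronze, 48 nickel, 3 aluminum, 20 steel — 9 + 2 + 4 + 48 + 3 + 20 = 86 keys.
One more key must push some type to its target, so 86 + 1 = 87.

87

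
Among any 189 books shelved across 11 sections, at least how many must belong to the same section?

The 189 books fall into 11 sections.
If each of the 11 sections held at most 17, the total would be at most 11 × 17 = 187 < 189, a contradiction.
So at least one holds ⌈189/11⌉ = 18.

18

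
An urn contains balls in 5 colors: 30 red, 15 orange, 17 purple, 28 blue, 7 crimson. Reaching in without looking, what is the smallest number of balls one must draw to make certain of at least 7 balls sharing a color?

Treat the 5 colors as pigeonholes.
The worst case takes 6 balls of each color without reaching 7 of any: 5 × 6 = 30.
The next ball must bring some color to 7, so 30 + 1 = 31.

31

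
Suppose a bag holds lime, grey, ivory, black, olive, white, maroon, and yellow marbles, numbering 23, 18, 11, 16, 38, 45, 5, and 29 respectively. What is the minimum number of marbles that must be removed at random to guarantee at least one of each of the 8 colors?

181

The hardest color to obtain is maroon: we could draw every other marble first — 185 − 5 = 180 marbles — without a single maroon one.
The next draw must be maroon, so 180 + 1 = 181.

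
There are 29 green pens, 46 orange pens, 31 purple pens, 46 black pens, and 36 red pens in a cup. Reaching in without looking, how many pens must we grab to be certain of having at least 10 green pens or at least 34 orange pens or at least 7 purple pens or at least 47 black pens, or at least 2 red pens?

Each of the 5 ink colors has its own threshold; avoid all of them simultaneously.
The worst case stops just short of every target: 9 green, 33 orange, 6 purple, 46 black, 1 red — 9 + 33 + 6 + 46 + 1 = 95 pens.
One more pen must push some ink color to its target, so 95 + 1 = 96.

96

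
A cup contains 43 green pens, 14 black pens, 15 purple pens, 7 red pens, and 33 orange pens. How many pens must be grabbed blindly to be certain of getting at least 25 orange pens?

104

To avoid orange pens as long as possible, exhaust the other 4 ink colors first.
The worst case draws every non-orange pen first: 43 + 14 + 15 + 7 = 79.
The next 25 draws are then forced to be orange, giving 79 + 25 = 104.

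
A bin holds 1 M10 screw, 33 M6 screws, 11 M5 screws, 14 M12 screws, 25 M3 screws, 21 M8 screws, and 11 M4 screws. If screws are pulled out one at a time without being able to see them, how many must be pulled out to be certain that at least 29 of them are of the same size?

In the worst case we take at most 28 of each size, but all 1 M10, all 11 M5, all 14 M12, all 25 M3, all 21 M8, and all 11 M4 (fewer than 28), giving 1 + 28 + 11 + 14 + 25 + 21 + 11 = 111.
One more screw then forces some size to 29, so 111 + 1 = 112.

112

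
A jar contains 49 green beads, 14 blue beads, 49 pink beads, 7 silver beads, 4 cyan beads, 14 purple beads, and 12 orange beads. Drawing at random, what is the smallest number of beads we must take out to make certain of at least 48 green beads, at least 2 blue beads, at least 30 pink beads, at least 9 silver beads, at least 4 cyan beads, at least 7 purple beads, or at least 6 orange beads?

99

Each of the 7 colors has its own threshold; avoid all of them simultaneously.
The worst case stops just short of every target: 47 green, 1 blue, 29 pink, all 7 silver, 3 cyan, 6 purple, 5 orange — 47 + 1 + 29 + 7 + 3 + 6 + 5 = 98 beads.
One more bead must push some color to its target, so 98 + 1 = 99.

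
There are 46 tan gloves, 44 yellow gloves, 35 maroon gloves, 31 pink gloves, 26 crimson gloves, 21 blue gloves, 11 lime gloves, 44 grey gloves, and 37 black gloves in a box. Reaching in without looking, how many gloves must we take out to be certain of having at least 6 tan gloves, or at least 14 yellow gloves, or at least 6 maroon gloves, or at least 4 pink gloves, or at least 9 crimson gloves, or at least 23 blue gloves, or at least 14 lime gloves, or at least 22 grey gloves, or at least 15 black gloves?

The worst case stops just short of every target: 5 tan, 13 yellow, 5 maroon, 3 pink, 8 crimson, all 21 blue, all 11 lime, 21 grey, 14 black — 5 + 13 + 5 + 3 + 8 + 21 + 11 + 21 + 14 = 101 gloves.
One more glove must push some color to its target, so 101 + 1 = 102.

102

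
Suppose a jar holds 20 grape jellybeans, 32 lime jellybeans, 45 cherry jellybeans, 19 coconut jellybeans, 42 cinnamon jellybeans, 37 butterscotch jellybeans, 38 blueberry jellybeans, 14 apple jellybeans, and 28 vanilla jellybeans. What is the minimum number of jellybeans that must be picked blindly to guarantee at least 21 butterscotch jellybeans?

The worst case draws every non-butterscotch jellybean first: 20 + 32 + 45 + 19 + 42 + 38 + 14 + 28 = 238.
The next 21 draws are then forced to be butterscotch, giving 238 + 21 = 259.

259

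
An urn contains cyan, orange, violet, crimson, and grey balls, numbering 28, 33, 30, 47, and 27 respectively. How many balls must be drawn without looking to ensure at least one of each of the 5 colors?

The hardest color to obtain is grey: we could draw every other ball first — 165 − 27 = 138 balls — without a single grey one.
The next draw must be grey, so 138 + 1 = 139.

139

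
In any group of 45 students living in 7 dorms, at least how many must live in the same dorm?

7

The 45 students fall into 7 dorms.
If each of the 7 dorms held at most 6, the total would be at most 7 × 6 = 42 < 45, a contradiction.
So at least one holds ⌈45/7⌉ = 7.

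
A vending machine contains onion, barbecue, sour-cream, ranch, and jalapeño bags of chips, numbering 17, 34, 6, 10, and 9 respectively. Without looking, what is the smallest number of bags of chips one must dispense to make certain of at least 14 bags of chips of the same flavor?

Treat the 5 flavors as pigeonholes.
In the worst case we take at most 13 of each flavor, but all 6 sour-cream, all 10 ranch, and all 9 jalapeño (fewer than 13), giving 13 + 13 + 6 + 10 + 9 = 51.
One more bag of chips then forces some flavor to 14, so 51 + 1 = 52.

52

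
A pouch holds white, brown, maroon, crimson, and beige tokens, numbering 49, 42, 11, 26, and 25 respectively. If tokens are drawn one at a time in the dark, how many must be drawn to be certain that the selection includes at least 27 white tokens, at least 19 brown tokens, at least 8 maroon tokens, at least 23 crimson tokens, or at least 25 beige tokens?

98

The worst case stops just short of every target: 26 white, 18 brown, 7 maroon, 22 crimson, 24 beige — 26 + 18 + 7 + 22 + 24 = 97 tokens.
One more token must push some color to its target, so 97 + 1 = 98.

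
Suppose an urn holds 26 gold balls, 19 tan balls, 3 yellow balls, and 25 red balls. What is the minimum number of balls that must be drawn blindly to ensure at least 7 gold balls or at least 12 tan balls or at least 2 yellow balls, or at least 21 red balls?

The worst case stops just short of every target: 6 gold, 11 tan, 1 yellow, 20 red — 6 + 11 + 1 + 20 = 38 balls.
One more ball must push some color to its target, so 38 + 1 = 39.

39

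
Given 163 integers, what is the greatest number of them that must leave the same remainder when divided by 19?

The 163 integers fall into 19 residue classes modulo 19.
If each of the 19 residue classes modulo 19 held at most 8, the total would be at most 19 × 8 = 152 < 163, a contradiction.
So at least one holds ⌈163/19⌉ = 9.

9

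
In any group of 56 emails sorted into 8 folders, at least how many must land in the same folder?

The 56 emails fall into 8 folders.
If each of the 8 folders held at most 6, the total would be at most 8 × 6 = 48 < 56, a contradiction.
So at least one holds ⌈56/8⌉ = 7.

7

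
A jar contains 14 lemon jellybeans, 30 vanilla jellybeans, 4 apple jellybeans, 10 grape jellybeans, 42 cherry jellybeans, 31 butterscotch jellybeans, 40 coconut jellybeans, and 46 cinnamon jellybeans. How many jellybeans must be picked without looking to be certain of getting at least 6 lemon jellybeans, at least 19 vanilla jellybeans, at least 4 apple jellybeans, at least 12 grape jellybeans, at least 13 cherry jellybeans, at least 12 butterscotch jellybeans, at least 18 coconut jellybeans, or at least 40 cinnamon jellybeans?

The worst case stops just short of every target: 5 lemon, 18 vanilla, 3 apple, all 10 grape, 12 cherry, 11 butterscotch, 17 coconut, 39 cinnamon — 5 + 18 + 3 + 10 + 12 + 11 + 17 + 39 = 115 jellybeans.
One more jellybean must push some flavor to its target, so 115 + 1 = 116.

116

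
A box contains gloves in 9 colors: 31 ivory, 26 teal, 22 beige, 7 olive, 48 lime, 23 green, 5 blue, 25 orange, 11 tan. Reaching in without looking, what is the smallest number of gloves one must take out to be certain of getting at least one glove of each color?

194

The hardest color to obtain is blue: we could draw every other glove first — 198 − 5 = 193 gloves — without a single blue one.
The next draw must be blue, so 193 + 1 = 194.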